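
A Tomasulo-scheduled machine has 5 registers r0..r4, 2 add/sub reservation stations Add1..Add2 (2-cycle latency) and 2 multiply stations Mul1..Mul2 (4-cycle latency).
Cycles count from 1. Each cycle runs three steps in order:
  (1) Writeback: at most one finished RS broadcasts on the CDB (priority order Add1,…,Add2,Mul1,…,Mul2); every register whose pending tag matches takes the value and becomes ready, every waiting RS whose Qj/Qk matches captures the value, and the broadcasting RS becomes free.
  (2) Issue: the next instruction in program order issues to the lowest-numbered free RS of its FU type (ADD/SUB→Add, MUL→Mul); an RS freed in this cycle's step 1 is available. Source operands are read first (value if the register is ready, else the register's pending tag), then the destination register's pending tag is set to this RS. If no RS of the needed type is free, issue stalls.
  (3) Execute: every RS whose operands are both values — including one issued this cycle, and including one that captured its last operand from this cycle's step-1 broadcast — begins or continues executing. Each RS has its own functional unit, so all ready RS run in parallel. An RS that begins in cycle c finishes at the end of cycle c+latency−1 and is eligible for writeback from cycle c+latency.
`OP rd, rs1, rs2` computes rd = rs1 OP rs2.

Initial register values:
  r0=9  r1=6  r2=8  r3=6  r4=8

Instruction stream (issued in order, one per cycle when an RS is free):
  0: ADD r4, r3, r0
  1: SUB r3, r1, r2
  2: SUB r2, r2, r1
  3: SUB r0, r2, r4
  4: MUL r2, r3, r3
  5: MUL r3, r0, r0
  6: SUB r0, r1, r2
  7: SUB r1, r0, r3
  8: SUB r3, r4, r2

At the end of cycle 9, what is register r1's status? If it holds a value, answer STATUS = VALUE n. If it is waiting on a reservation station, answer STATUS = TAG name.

cycle 1: issue ADD r4<-Add1 // r0:9,r1:6,r2:8,r3:6,r4:Add1
cycle 2: issue SUB r3<-Add2 // r0:9,r1:6,r2:8,r3:Add2,r4:Add1
cycle 3: CDB Add1=15; issue SUB r2<-Add1 // r0:9,r1:6,r2:Add1,r3:Add2,r4:15
cycle 4: CDB Add2=-2; issue SUB r0<-Add2 // r0:Add2,r1:6,r2:Add1,r3:-2,r4:15
cycle 5: CDB Add1=2; issue MUL r2<-Mul1 // r0:Add2,r1:6,r2:Mul1,r3:-2,r4:15
cycle 6: issue MUL r3<-Mul2 // r0:Add2,r1:6,r2:Mul1,r3:Mul2,r4:15
cycle 7: CDB Add2=-13; issue SUB r0<-Add1 // r0:Add1,r1:6,r2:Mul1,r3:Mul2,r4:15
cycle 8: issue SUB r1<-Add2 // r0:Add1,r1:Add2,r2:Mul1,r3:Mul2,r4:15
cycle 9: CDB Mul1=4; stall // r0:Add1,r1:Add2,r2:4,r3:Mul2,r4:15

STATUS = TAG Add2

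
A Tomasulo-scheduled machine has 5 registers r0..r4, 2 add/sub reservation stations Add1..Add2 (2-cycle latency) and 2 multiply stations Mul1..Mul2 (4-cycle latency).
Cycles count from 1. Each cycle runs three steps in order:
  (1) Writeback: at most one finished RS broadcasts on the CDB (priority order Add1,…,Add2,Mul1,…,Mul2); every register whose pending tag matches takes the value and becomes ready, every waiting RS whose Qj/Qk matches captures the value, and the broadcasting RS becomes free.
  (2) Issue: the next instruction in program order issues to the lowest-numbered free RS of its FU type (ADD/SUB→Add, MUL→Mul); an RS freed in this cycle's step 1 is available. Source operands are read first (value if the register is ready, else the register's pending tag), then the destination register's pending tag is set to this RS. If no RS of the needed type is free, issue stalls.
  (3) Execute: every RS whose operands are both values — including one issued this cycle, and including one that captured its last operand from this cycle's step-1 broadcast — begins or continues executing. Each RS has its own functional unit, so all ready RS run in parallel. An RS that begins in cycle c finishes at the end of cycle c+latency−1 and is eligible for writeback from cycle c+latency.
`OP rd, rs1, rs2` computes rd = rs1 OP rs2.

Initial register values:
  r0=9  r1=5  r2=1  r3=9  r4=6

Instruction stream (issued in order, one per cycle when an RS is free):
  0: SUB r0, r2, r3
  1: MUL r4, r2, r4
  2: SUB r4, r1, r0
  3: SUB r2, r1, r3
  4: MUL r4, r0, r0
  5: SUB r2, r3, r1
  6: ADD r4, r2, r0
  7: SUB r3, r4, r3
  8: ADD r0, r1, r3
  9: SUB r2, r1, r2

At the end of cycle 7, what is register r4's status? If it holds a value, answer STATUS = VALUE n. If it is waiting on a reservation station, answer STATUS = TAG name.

STATUS = TAG Add2

  c1: issue SUB r0<-Add1  regs: r0:Add1,r1:5,r2:1,r3:9,r4:6
  c2: issue MUL r4<-Mul1  regs: r0:Add1,r1:5,r2:1,r3:9,r4:Mul1
  c3: CDB Add1=-8; issue SUB r4<-Add1  regs: r0:-8,r1:5,r2:1,r3:9,r4:Add1
  c4: issue SUB r2<-Add2  regs: r0:-8,r1:5,r2:Add2,r3:9,r4:Add1
  c5: CDB Add1=13; issue MUL r4<-Mul2  regs: r0:-8,r1:5,r2:Add2,r3:9,r4:Mul2
  c6: CDB Add2=-4; issue SUB r2<-Add1  regs: r0:-8,r1:5,r2:Add1,r3:9,r4:Mul2
  c7: CDB Mul1=6; issue ADD r4<-Add2  regs: r0:-8,r1:5,r2:Add1,r3:9,r4:Add2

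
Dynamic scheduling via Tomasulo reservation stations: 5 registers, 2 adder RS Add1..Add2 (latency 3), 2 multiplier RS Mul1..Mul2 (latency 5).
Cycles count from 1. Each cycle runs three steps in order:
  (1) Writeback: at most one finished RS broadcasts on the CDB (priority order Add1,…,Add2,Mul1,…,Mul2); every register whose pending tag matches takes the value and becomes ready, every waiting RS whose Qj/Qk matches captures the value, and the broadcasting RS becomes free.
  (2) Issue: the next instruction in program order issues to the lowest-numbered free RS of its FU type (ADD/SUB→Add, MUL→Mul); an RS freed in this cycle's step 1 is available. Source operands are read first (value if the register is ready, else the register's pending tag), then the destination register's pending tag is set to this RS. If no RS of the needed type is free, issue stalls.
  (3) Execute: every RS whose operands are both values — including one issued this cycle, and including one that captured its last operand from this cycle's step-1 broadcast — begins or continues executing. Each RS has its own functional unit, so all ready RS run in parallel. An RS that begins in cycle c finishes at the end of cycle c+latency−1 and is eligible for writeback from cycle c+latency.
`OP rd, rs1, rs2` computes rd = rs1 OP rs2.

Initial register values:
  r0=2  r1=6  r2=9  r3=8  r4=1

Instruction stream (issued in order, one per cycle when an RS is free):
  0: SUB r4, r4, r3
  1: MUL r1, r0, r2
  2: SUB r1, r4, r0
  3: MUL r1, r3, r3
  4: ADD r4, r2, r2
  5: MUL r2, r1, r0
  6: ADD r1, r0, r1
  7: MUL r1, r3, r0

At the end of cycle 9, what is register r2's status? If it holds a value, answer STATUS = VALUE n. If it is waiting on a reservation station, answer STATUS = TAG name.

  c1: issue SUB r4<-Add1  regs: r0:2,r1:6,r2:9,r3:8,r4:Add1
  c2: issue MUL r1<-Mul1  regs: r0:2,r1:Mul1,r2:9,r3:8,r4:Add1
  c3: issue SUB r1<-Add2  regs: r0:2,r1:Add2,r2:9,r3:8,r4:Add1
  c4: CDB Add1=-7; issue MUL r1<-Mul2  regs: r0:2,r1:Mul2,r2:9,r3:8,r4:-7
  c5: issue ADD r4<-Add1  regs: r0:2,r1:Mul2,r2:9,r3:8,r4:Add1
  c6: stall  regs: r0:2,r1:Mul2,r2:9,r3:8,r4:Add1
  c7: CDB Add2=-9; stall  regs: r0:2,r1:Mul2,r2:9,r3:8,r4:Add1
  c8: CDB Add1=18; stall  regs: r0:2,r1:Mul2,r2:9,r3:8,r4:18
  c9: CDB Mul1=18; issue MUL r2<-Mul1  regs: r0:2,r1:Mul2,r2:Mul1,r3:8,r4:18

STATUS = TAG Mul1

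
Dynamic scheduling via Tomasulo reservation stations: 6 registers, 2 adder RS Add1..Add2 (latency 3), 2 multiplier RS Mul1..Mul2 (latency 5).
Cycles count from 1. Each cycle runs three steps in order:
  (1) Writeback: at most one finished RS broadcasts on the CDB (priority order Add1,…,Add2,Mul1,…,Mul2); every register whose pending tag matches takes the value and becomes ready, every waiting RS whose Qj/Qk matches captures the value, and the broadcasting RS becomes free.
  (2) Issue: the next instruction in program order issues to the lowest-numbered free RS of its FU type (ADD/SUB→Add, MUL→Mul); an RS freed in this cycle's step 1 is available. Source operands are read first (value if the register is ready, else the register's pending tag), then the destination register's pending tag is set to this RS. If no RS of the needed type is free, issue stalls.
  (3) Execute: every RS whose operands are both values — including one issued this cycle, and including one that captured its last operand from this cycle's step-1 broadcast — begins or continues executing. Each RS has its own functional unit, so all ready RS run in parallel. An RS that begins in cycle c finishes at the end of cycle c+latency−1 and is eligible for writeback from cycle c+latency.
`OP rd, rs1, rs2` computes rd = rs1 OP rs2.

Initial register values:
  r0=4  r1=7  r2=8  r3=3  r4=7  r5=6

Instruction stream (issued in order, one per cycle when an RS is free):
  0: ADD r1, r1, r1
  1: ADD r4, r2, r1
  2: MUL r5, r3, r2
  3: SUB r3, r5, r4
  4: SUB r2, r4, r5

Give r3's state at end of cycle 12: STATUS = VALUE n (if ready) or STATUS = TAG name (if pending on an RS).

  c1: issue ADD r1<-Add1  regs: r0:4,r1:Add1,r2:8,r3:3,r4:7,r5:6
  c2: issue ADD r4<-Add2  regs: r0:4,r1:Add1,r2:8,r3:3,r4:Add2,r5:6
  c3: issue MUL r5<-Mul1  regs: r0:4,r1:Add1,r2:8,r3:3,r4:Add2,r5:Mul1
  c4: CDB Add1=14; issue SUB r3<-Add1  regs: r0:4,r1:14,r2:8,r3:Add1,r4:Add2,r5:Mul1
  c5: stall  regs: r0:4,r1:14,r2:8,r3:Add1,r4:Add2,r5:Mul1
  c6: stall  regs: r0:4,r1:14,r2:8,r3:Add1,r4:Add2,r5:Mul1
  c7: CDB Add2=22; issue SUB r2<-Add2  regs: r0:4,r1:14,r2:Add2,r3:Add1,r4:22,r5:Mul1
  c8: CDB Mul1=24  regs: r0:4,r1:14,r2:Add2,r3:Add1,r4:22,r5:24
  c9: -  regs: r0:4,r1:14,r2:Add2,r3:Add1,r4:22,r5:24
  c10: -  regs: r0:4,r1:14,r2:Add2,r3:Add1,r4:22,r5:24
  c11: CDB Add1=2  regs: r0:4,r1:14,r2:Add2,r3:2,r4:22,r5:24
  c12: CDB Add2=-2  regs: r0:4,r1:14,r2:-2,r3:2,r4:22,r5:24

STATUS = VALUE 2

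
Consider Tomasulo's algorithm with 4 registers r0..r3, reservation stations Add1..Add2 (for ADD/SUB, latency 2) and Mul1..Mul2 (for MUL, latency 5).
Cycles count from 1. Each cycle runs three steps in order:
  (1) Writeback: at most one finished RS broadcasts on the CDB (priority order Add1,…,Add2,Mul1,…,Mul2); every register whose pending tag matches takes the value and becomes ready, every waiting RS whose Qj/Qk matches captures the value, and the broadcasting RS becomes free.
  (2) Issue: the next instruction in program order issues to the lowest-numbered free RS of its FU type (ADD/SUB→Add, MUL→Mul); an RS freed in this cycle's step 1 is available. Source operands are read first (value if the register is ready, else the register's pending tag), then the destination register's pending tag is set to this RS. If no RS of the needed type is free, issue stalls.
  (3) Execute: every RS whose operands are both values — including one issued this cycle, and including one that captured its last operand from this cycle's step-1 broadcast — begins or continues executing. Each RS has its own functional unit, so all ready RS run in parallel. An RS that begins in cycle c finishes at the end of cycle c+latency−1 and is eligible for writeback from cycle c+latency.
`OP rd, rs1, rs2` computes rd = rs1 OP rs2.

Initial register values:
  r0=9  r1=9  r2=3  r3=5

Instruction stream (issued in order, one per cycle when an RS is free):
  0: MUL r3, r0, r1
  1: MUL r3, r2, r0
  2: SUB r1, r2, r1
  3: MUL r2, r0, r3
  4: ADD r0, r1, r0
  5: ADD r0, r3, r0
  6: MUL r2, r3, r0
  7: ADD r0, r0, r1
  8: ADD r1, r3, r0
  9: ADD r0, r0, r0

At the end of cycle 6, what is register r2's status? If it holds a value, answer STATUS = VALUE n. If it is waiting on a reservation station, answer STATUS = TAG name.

  c1: issue MUL r3<-Mul1  regs: r0:9,r1:9,r2:3,r3:Mul1
  c2: issue MUL r3<-Mul2  regs: r0:9,r1:9,r2:3,r3:Mul2
  c3: issue SUB r1<-Add1  regs: r0:9,r1:Add1,r2:3,r3:Mul2
  c4: stall  regs: r0:9,r1:Add1,r2:3,r3:Mul2
  c5: CDB Add1=-6; stall  regs: r0:9,r1:-6,r2:3,r3:Mul2
  c6: CDB Mul1=81; issue MUL r2<-Mul1  regs: r0:9,r1:-6,r2:Mul1,r3:Mul2

STATUS = TAG Mul1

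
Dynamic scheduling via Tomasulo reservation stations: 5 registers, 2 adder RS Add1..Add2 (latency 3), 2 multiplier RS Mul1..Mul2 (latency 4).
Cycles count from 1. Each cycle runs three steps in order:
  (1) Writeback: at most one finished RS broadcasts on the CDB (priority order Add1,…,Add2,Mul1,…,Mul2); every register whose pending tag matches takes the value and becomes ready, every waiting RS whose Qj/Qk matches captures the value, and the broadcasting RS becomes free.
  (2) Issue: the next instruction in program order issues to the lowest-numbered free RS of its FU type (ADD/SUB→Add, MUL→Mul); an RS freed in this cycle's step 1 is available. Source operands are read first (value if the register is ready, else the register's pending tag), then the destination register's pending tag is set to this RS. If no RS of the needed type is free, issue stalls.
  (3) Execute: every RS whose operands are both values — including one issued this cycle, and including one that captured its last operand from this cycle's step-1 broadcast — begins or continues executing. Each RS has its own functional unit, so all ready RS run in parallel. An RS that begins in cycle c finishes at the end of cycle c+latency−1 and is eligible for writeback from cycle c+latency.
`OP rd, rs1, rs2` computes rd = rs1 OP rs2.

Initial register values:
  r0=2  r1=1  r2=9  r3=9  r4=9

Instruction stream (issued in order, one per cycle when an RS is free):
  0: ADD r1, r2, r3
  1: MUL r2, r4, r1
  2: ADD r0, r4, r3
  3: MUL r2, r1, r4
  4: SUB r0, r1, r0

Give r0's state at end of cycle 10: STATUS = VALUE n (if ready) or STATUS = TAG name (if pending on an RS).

  c1: issue ADD r1<-Add1  regs: r0:2,r1:Add1,r2:9,r3:9,r4:9
  c2: issue MUL r2<-Mul1  regs: r0:2,r1:Add1,r2:Mul1,r3:9,r4:9
  c3: issue ADD r0<-Add2  regs: r0:Add2,r1:Add1,r2:Mul1,r3:9,r4:9
  c4: CDB Add1=18; issue MUL r2<-Mul2  regs: r0:Add2,r1:18,r2:Mul2,r3:9,r4:9
  c5: issue SUB r0<-Add1  regs: r0:Add1,r1:18,r2:Mul2,r3:9,r4:9
  c6: CDB Add2=18  regs: r0:Add1,r1:18,r2:Mul2,r3:9,r4:9
  c7: -  regs: r0:Add1,r1:18,r2:Mul2,r3:9,r4:9
  c8: CDB Mul1=162  regs: r0:Add1,r1:18,r2:Mul2,r3:9,r4:9
  c9: CDB Add1=0  regs: r0:0,r1:18,r2:Mul2,r3:9,r4:9
  c10: CDB Mul2=162  regs: r0:0,r1:18,r2:162,r3:9,r4:9

STATUS = VALUE 0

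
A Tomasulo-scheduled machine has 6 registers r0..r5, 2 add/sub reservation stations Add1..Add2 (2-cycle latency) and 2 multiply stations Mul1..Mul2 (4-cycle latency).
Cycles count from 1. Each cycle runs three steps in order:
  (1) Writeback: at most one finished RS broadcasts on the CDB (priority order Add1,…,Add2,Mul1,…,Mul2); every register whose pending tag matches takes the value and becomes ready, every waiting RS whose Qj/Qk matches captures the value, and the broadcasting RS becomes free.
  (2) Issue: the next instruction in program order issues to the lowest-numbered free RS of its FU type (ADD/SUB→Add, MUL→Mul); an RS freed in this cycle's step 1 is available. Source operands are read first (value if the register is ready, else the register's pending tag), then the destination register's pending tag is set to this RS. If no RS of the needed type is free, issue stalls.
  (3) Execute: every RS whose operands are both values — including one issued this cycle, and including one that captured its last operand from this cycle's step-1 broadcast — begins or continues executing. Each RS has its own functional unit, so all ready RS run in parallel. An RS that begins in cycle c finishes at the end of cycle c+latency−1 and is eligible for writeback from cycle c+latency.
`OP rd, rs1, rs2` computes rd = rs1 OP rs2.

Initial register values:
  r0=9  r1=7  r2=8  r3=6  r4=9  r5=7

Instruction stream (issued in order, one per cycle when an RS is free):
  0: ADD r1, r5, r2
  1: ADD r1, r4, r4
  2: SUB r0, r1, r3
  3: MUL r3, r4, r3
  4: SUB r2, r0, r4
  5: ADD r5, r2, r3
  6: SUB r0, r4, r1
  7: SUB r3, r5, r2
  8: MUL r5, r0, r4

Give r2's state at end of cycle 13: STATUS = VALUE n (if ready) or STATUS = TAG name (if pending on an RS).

STATUS = VALUE 3

cycle 1: issue ADD r1<-Add1 // r0:9,r1:Add1,r2:8,r3:6,r4:9,r5:7
cycle 2: issue ADD r1<-Add2 // r0:9,r1:Add2,r2:8,r3:6,r4:9,r5:7
cycle 3: CDB Add1=15; issue SUB r0<-Add1 // r0:Add1,r1:Add2,r2:8,r3:6,r4:9,r5:7
cycle 4: CDB Add2=18; issue MUL r3<-Mul1 // r0:Add1,r1:18,r2:8,r3:Mul1,r4:9,r5:7
cycle 5: issue SUB r2<-Add2 // r0:Add1,r1:18,r2:Add2,r3:Mul1,r4:9,r5:7
cycle 6: CDB Add1=12; issue ADD r5<-Add1 // r0:12,r1:18,r2:Add2,r3:Mul1,r4:9,r5:Add1
cycle 7: stall // r0:12,r1:18,r2:Add2,r3:Mul1,r4:9,r5:Add1
cycle 8: CDB Add2=3; issue SUB r0<-Add2 // r0:Add2,r1:18,r2:3,r3:Mul1,r4:9,r5:Add1
cycle 9: CDB Mul1=54; stall // r0:Add2,r1:18,r2:3,r3:54,r4:9,r5:Add1
cycle 10: CDB Add2=-9; issue SUB r3<-Add2 // r0:-9,r1:18,r2:3,r3:Add2,r4:9,r5:Add1
cycle 11: CDB Add1=57; issue MUL r5<-Mul1 // r0:-9,r1:18,r2:3,r3:Add2,r4:9,r5:Mul1
cycle 12: - // r0:-9,r1:18,r2:3,r3:Add2,r4:9,r5:Mul1
cycle 13: CDB Add2=54 // r0:-9,r1:18,r2:3,r3:54,r4:9,r5:Mul1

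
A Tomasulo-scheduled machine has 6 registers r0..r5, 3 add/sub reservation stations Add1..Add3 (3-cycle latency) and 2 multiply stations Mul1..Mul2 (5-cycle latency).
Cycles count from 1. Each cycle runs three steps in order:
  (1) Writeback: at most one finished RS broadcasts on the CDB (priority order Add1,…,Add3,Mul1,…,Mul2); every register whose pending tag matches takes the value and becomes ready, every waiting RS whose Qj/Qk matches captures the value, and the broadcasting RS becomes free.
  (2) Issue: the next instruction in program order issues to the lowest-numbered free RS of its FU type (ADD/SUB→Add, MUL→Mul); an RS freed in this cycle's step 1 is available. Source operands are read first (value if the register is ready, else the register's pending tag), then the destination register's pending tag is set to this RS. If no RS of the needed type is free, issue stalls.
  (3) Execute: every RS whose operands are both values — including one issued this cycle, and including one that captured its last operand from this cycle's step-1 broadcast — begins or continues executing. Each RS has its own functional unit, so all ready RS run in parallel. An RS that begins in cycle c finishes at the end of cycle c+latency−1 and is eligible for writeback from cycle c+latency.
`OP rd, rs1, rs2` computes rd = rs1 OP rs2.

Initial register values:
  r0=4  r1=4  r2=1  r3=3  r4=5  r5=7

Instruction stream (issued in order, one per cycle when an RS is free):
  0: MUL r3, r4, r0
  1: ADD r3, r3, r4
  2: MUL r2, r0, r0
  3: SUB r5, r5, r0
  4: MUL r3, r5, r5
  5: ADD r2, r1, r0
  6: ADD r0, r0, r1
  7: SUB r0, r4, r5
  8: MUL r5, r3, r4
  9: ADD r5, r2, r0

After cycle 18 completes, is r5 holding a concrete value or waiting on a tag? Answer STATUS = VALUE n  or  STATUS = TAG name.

c1: issue MUL r3<-Mul1 | r0:4,r1:4,r2:1,r3:Mul1,r4:5,r5:7
c2: issue ADD r3<-Add1 | r0:4,r1:4,r2:1,r3:Add1,r4:5,r5:7
c3: issue MUL r2<-Mul2 | r0:4,r1:4,r2:Mul2,r3:Add1,r4:5,r5:7
c4: issue SUB r5<-Add2 | r0:4,r1:4,r2:Mul2,r3:Add1,r4:5,r5:Add2
c5: stall | r0:4,r1:4,r2:Mul2,r3:Add1,r4:5,r5:Add2
c6: CDB Mul1=20; issue MUL r3<-Mul1 | r0:4,r1:4,r2:Mul2,r3:Mul1,r4:5,r5:Add2
c7: CDB Add2=3; issue ADD r2<-Add2 | r0:4,r1:4,r2:Add2,r3:Mul1,r4:5,r5:3
c8: CDB Mul2=16; issue ADD r0<-Add3 | r0:Add3,r1:4,r2:Add2,r3:Mul1,r4:5,r5:3
c9: CDB Add1=25; issue SUB r0<-Add1 | r0:Add1,r1:4,r2:Add2,r3:Mul1,r4:5,r5:3
c10: CDB Add2=8; issue MUL r5<-Mul2 | r0:Add1,r1:4,r2:8,r3:Mul1,r4:5,r5:Mul2
c11: CDB Add3=8; issue ADD r5<-Add2 | r0:Add1,r1:4,r2:8,r3:Mul1,r4:5,r5:Add2
c12: CDB Add1=2 | r0:2,r1:4,r2:8,r3:Mul1,r4:5,r5:Add2
c13: CDB Mul1=9 | r0:2,r1:4,r2:8,r3:9,r4:5,r5:Add2
c14: - | r0:2,r1:4,r2:8,r3:9,r4:5,r5:Add2
c15: CDB Add2=10 | r0:2,r1:4,r2:8,r3:9,r4:5,r5:10
c16: - | r0:2,r1:4,r2:8,r3:9,r4:5,r5:10
c17: - | r0:2,r1:4,r2:8,r3:9,r4:5,r5:10
c18: CDB Mul2=45 | r0:2,r1:4,r2:8,r3:9,r4:5,r5:10

STATUS = VALUE 10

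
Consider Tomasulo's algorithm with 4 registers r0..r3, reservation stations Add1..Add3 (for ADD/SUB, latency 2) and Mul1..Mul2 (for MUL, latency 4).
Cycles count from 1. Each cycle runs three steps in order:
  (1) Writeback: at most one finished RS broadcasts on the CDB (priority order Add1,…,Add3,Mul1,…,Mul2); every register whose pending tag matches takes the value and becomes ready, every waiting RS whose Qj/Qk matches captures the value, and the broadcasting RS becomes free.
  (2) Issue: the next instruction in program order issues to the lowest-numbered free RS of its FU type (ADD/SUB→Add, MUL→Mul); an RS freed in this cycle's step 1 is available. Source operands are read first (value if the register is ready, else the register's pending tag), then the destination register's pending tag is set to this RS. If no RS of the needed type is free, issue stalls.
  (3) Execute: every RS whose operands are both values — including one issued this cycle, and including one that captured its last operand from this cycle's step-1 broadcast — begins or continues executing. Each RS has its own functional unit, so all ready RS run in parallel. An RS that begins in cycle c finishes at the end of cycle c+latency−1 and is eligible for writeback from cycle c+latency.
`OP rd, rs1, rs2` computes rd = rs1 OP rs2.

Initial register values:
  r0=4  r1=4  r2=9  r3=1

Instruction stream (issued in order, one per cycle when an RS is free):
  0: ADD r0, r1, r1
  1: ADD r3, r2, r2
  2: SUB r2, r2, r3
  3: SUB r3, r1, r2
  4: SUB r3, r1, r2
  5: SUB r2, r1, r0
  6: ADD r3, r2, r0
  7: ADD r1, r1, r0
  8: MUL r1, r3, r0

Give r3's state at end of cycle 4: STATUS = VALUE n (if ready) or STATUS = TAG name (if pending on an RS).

c1: issue ADD r0<-Add1 | r0:Add1,r1:4,r2:9,r3:1
c2: issue ADD r3<-Add2 | r0:Add1,r1:4,r2:9,r3:Add2
c3: CDB Add1=8; issue SUB r2<-Add1 | r0:8,r1:4,r2:Add1,r3:Add2
c4: CDB Add2=18; issue SUB r3<-Add2 | r0:8,r1:4,r2:Add1,r3:Add2

STATUS = TAG Add2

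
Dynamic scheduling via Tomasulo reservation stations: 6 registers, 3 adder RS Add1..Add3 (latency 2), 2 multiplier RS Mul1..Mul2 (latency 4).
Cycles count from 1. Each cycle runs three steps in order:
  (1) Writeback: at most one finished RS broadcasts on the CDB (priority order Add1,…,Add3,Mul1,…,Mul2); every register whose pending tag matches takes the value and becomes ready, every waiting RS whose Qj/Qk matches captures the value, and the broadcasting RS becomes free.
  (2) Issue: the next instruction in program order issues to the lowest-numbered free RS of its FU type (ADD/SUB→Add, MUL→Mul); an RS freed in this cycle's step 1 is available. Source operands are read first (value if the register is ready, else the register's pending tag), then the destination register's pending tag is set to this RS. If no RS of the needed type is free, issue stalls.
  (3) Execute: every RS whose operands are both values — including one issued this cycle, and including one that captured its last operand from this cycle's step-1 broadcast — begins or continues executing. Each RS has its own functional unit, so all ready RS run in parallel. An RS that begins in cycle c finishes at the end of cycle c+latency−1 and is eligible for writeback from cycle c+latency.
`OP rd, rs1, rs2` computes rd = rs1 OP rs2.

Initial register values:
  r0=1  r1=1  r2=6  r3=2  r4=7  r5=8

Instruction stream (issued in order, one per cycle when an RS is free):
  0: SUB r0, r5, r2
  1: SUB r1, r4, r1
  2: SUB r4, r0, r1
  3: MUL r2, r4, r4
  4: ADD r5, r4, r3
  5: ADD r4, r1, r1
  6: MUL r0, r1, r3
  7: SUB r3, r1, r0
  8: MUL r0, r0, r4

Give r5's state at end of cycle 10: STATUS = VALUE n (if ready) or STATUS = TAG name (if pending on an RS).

STATUS = VALUE -2

  c1: issue SUB r0<-Add1  regs: r0:Add1,r1:1,r2:6,r3:2,r4:7,r5:8
  c2: issue SUB r1<-Add2  regs: r0:Add1,r1:Add2,r2:6,r3:2,r4:7,r5:8
  c3: CDB Add1=2; issue SUB r4<-Add1  regs: r0:2,r1:Add2,r2:6,r3:2,r4:Add1,r5:8
  c4: CDB Add2=6; issue MUL r2<-Mul1  regs: r0:2,r1:6,r2:Mul1,r3:2,r4:Add1,r5:8
  c5: issue ADD r5<-Add2  regs: r0:2,r1:6,r2:Mul1,r3:2,r4:Add1,r5:Add2
  c6: CDB Add1=-4; issue ADD r4<-Add1  regs: r0:2,r1:6,r2:Mul1,r3:2,r4:Add1,r5:Add2
  c7: issue MUL r0<-Mul2  regs: r0:Mul2,r1:6,r2:Mul1,r3:2,r4:Add1,r5:Add2
  c8: CDB Add1=12; issue SUB r3<-Add1  regs: r0:Mul2,r1:6,r2:Mul1,r3:Add1,r4:12,r5:Add2
  c9: CDB Add2=-2; stall  regs: r0:Mul2,r1:6,r2:Mul1,r3:Add1,r4:12,r5:-2
  c10: CDB Mul1=16; issue MUL r0<-Mul1  regs: r0:Mul1,r1:6,r2:16,r3:Add1,r4:12,r5:-2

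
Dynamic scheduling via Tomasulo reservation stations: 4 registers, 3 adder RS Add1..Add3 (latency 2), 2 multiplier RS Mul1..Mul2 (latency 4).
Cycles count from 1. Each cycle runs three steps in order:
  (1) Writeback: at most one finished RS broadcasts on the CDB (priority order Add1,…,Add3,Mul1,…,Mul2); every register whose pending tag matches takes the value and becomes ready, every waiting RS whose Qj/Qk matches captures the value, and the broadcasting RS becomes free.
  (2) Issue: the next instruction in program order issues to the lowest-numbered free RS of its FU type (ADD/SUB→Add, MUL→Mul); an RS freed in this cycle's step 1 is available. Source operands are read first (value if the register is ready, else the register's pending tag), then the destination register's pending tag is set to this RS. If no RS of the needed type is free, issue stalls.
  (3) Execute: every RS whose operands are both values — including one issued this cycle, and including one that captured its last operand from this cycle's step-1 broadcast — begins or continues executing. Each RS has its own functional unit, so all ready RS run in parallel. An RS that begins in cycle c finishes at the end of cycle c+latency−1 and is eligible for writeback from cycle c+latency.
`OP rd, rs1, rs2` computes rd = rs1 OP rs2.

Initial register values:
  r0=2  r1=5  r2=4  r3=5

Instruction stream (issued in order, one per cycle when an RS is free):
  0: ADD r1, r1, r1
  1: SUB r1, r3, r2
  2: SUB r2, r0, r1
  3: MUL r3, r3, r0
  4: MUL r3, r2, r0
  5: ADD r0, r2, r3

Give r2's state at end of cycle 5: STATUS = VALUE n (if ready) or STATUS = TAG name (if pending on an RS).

STATUS = TAG Add1

cycle 1: issue ADD r1<-Add1 // r0:2,r1:Add1,r2:4,r3:5
cycle 2: issue SUB r1<-Add2 // r0:2,r1:Add2,r2:4,r3:5
cycle 3: CDB Add1=10; issue SUB r2<-Add1 // r0:2,r1:Add2,r2:Add1,r3:5
cycle 4: CDB Add2=1; issue MUL r3<-Mul1 // r0:2,r1:1,r2:Add1,r3:Mul1
cycle 5: issue MUL r3<-Mul2 // r0:2,r1:1,r2:Add1,r3:Mul2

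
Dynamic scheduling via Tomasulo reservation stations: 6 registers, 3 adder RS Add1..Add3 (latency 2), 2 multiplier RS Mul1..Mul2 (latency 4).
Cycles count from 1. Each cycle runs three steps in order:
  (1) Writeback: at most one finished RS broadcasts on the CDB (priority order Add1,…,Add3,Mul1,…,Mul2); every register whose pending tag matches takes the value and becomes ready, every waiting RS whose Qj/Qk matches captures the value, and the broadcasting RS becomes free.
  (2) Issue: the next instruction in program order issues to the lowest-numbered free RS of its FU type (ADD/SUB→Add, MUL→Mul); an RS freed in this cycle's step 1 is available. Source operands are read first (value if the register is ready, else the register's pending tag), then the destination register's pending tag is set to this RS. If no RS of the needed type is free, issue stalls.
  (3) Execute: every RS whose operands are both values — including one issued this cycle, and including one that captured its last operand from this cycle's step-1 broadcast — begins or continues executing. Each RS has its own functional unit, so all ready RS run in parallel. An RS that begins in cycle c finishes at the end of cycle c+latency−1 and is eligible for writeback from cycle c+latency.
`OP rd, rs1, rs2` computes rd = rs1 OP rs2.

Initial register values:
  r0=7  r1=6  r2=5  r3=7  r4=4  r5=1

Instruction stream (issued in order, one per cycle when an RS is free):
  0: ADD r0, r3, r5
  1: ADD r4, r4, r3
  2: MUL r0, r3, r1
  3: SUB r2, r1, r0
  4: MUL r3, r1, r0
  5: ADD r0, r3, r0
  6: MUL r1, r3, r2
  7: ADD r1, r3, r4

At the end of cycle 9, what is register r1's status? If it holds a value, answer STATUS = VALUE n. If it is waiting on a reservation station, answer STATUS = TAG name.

STATUS = TAG Add3

c1: issue ADD r0<-Add1 | r0:Add1,r1:6,r2:5,r3:7,r4:4,r5:1
c2: issue ADD r4<-Add2 | r0:Add1,r1:6,r2:5,r3:7,r4:Add2,r5:1
c3: CDB Add1=8; issue MUL r0<-Mul1 | r0:Mul1,r1:6,r2:5,r3:7,r4:Add2,r5:1
c4: CDB Add2=11; issue SUB r2<-Add1 | r0:Mul1,r1:6,r2:Add1,r3:7,r4:11,r5:1
c5: issue MUL r3<-Mul2 | r0:Mul1,r1:6,r2:Add1,r3:Mul2,r4:11,r5:1
c6: issue ADD r0<-Add2 | r0:Add2,r1:6,r2:Add1,r3:Mul2,r4:11,r5:1
c7: CDB Mul1=42; issue MUL r1<-Mul1 | r0:Add2,r1:Mul1,r2:Add1,r3:Mul2,r4:11,r5:1
c8: issue ADD r1<-Add3 | r0:Add2,r1:Add3,r2:Add1,r3:Mul2,r4:11,r5:1
c9: CDB Add1=-36 | r0:Add2,r1:Add3,r2:-36,r3:Mul2,r4:11,r5:1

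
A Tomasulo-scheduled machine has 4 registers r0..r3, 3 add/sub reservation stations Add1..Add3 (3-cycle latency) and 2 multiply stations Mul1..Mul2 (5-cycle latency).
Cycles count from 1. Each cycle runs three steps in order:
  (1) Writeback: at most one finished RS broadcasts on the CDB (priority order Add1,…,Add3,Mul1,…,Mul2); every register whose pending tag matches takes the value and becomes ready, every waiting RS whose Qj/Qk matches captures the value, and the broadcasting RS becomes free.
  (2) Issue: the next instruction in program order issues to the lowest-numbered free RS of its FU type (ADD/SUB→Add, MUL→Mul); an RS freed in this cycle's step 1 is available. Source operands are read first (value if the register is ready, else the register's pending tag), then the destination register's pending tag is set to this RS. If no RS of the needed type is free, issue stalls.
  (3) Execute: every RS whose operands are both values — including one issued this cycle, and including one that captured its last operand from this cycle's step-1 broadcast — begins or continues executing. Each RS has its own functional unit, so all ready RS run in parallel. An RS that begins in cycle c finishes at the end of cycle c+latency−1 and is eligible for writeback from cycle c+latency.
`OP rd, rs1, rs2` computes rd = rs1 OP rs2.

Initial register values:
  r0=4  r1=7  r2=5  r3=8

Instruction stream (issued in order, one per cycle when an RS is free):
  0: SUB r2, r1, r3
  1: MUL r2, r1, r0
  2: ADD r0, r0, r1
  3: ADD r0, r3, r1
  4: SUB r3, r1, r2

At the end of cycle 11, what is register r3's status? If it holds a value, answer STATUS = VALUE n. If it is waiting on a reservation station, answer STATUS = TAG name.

STATUS = VALUE -21

c1: issue SUB r2<-Add1 | r0:4,r1:7,r2:Add1,r3:8
c2: issue MUL r2<-Mul1 | r0:4,r1:7,r2:Mul1,r3:8
c3: issue ADD r0<-Add2 | r0:Add2,r1:7,r2:Mul1,r3:8
c4: CDB Add1=-1; issue ADD r0<-Add1 | r0:Add1,r1:7,r2:Mul1,r3:8
c5: issue SUB r3<-Add3 | r0:Add1,r1:7,r2:Mul1,r3:Add3
c6: CDB Add2=11 | r0:Add1,r1:7,r2:Mul1,r3:Add3
c7: CDB Add1=15 | r0:15,r1:7,r2:Mul1,r3:Add3
c8: CDB Mul1=28 | r0:15,r1:7,r2:28,r3:Add3
c9: - | r0:15,r1:7,r2:28,r3:Add3
c10: - | r0:15,r1:7,r2:28,r3:Add3
c11: CDB Add3=-21 | r0:15,r1:7,r2:28,r3:-21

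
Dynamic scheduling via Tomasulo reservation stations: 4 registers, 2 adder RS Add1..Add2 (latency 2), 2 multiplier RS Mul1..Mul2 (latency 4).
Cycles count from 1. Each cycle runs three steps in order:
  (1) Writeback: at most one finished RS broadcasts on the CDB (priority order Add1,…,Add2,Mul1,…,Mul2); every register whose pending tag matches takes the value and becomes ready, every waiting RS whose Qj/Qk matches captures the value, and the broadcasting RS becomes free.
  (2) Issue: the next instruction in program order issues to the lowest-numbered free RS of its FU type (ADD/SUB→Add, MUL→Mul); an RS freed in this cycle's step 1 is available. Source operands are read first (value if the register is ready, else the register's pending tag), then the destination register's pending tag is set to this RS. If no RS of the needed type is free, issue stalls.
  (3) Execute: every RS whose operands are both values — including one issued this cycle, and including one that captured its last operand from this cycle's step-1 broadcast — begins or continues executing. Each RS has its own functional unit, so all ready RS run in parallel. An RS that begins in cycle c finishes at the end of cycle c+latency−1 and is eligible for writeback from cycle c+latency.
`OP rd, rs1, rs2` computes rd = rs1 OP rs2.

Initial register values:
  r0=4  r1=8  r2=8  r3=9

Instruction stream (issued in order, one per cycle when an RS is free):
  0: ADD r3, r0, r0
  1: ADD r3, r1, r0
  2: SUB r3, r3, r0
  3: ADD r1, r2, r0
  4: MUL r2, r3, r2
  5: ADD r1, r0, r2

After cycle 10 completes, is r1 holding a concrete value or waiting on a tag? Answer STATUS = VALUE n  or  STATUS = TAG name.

STATUS = TAG Add1

  c1: issue ADD r3<-Add1  regs: r0:4,r1:8,r2:8,r3:Add1
  c2: issue ADD r3<-Add2  regs: r0:4,r1:8,r2:8,r3:Add2
  c3: CDB Add1=8; issue SUB r3<-Add1  regs: r0:4,r1:8,r2:8,r3:Add1
  c4: CDB Add2=12; issue ADD r1<-Add2  regs: r0:4,r1:Add2,r2:8,r3:Add1
  c5: issue MUL r2<-Mul1  regs: r0:4,r1:Add2,r2:Mul1,r3:Add1
  c6: CDB Add1=8; issue ADD r1<-Add1  regs: r0:4,r1:Add1,r2:Mul1,r3:8
  c7: CDB Add2=12  regs: r0:4,r1:Add1,r2:Mul1,r3:8
  c8: -  regs: r0:4,r1:Add1,r2:Mul1,r3:8
  c9: -  regs: r0:4,r1:Add1,r2:Mul1,r3:8
  c10: CDB Mul1=64  regs: r0:4,r1:Add1,r2:64,r3:8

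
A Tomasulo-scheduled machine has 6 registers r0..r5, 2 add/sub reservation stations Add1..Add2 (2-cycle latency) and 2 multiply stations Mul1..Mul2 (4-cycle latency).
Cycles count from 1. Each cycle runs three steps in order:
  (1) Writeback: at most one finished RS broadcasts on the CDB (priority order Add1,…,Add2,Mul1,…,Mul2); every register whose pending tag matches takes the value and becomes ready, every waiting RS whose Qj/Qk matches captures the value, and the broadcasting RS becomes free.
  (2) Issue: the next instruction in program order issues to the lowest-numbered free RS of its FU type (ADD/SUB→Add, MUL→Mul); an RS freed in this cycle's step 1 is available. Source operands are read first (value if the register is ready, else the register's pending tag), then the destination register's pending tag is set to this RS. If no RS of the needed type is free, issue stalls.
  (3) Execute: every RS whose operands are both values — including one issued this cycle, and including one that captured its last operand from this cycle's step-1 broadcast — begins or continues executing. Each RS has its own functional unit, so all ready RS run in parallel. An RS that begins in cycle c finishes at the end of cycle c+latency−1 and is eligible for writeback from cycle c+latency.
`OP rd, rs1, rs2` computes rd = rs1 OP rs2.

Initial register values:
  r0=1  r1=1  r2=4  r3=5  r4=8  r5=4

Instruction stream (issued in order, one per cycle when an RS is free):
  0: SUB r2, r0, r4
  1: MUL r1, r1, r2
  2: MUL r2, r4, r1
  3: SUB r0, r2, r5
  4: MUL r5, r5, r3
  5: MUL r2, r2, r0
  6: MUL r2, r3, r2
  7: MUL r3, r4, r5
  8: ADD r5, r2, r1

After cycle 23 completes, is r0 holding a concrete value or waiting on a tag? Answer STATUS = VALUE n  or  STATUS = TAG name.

STATUS = VALUE -60

  c1: issue SUB r2<-Add1  regs: r0:1,r1:1,r2:Add1,r3:5,r4:8,r5:4
  c2: issue MUL r1<-Mul1  regs: r0:1,r1:Mul1,r2:Add1,r3:5,r4:8,r5:4
  c3: CDB Add1=-7; issue MUL r2<-Mul2  regs: r0:1,r1:Mul1,r2:Mul2,r3:5,r4:8,r5:4
  c4: issue SUB r0<-Add1  regs: r0:Add1,r1:Mul1,r2:Mul2,r3:5,r4:8,r5:4
  c5: stall  regs: r0:Add1,r1:Mul1,r2:Mul2,r3:5,r4:8,r5:4
  c6: stall  regs: r0:Add1,r1:Mul1,r2:Mul2,r3:5,r4:8,r5:4
  c7: CDB Mul1=-7; issue MUL r5<-Mul1  regs: r0:Add1,r1:-7,r2:Mul2,r3:5,r4:8,r5:Mul1
  c8: stall  regs: r0:Add1,r1:-7,r2:Mul2,r3:5,r4:8,r5:Mul1
  c9: stall  regs: r0:Add1,r1:-7,r2:Mul2,r3:5,r4:8,r5:Mul1
  c10: stall  regs: r0:Add1,r1:-7,r2:Mul2,r3:5,r4:8,r5:Mul1
  c11: CDB Mul1=20; issue MUL r2<-Mul1  regs: r0:Add1,r1:-7,r2:Mul1,r3:5,r4:8,r5:20
  c12: CDB Mul2=-56; issue MUL r2<-Mul2  regs: r0:Add1,r1:-7,r2:Mul2,r3:5,r4:8,r5:20
  c13: stall  regs: r0:Add1,r1:-7,r2:Mul2,r3:5,r4:8,r5:20
  c14: CDB Add1=-60; stall  regs: r0:-60,r1:-7,r2:Mul2,r3:5,r4:8,r5:20
  c15: stall  regs: r0:-60,r1:-7,r2:Mul2,r3:5,r4:8,r5:20
  c16: stall  regs: r0:-60,r1:-7,r2:Mul2,r3:5,r4:8,r5:20
  c17: stall  regs: r0:-60,r1:-7,r2:Mul2,r3:5,r4:8,r5:20
  c18: CDB Mul1=3360; issue MUL r3<-Mul1  regs: r0:-60,r1:-7,r2:Mul2,r3:Mul1,r4:8,r5:20
  c19: issue ADD r5<-Add1  regs: r0:-60,r1:-7,r2:Mul2,r3:Mul1,r4:8,r5:Add1
  c20: -  regs: r0:-60,r1:-7,r2:Mul2,r3:Mul1,r4:8,r5:Add1
  c21: -  regs: r0:-60,r1:-7,r2:Mul2,r3:Mul1,r4:8,r5:Add1
  c22: CDB Mul1=160  regs: r0:-60,r1:-7,r2:Mul2,r3:160,r4:8,r5:Add1
  c23: CDB Mul2=16800  regs: r0:-60,r1:-7,r2:16800,r3:160,r4:8,r5:Add1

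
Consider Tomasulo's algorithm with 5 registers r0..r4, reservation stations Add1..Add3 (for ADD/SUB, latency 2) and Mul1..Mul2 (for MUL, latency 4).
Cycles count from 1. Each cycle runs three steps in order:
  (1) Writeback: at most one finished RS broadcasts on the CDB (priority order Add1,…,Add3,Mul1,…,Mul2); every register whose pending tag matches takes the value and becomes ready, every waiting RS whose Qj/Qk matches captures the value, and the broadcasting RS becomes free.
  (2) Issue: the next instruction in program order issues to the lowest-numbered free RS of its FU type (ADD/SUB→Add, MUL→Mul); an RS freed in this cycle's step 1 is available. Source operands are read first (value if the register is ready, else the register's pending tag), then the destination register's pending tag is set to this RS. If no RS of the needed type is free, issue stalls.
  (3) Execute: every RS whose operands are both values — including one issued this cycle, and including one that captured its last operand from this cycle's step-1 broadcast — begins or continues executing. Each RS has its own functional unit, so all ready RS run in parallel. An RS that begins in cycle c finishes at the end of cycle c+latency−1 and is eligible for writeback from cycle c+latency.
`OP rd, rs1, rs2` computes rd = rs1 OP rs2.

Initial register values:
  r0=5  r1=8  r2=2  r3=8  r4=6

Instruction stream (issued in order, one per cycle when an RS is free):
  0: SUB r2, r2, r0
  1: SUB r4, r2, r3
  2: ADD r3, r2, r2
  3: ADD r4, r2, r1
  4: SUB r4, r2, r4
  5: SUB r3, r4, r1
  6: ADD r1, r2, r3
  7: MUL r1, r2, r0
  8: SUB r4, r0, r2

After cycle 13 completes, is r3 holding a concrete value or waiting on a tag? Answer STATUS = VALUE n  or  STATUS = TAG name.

c1: issue SUB r2<-Add1 | r0:5,r1:8,r2:Add1,r3:8,r4:6
c2: issue SUB r4<-Add2 | r0:5,r1:8,r2:Add1,r3:8,r4:Add2
c3: CDB Add1=-3; issue ADD r3<-Add1 | r0:5,r1:8,r2:-3,r3:Add1,r4:Add2
c4: issue ADD r4<-Add3 | r0:5,r1:8,r2:-3,r3:Add1,r4:Add3
c5: CDB Add1=-6; issue SUB r4<-Add1 | r0:5,r1:8,r2:-3,r3:-6,r4:Add1
c6: CDB Add2=-11; issue SUB r3<-Add2 | r0:5,r1:8,r2:-3,r3:Add2,r4:Add1
c7: CDB Add3=5; issue ADD r1<-Add3 | r0:5,r1:Add3,r2:-3,r3:Add2,r4:Add1
c8: issue MUL r1<-Mul1 | r0:5,r1:Mul1,r2:-3,r3:Add2,r4:Add1
c9: CDB Add1=-8; issue SUB r4<-Add1 | r0:5,r1:Mul1,r2:-3,r3:Add2,r4:Add1
c10: - | r0:5,r1:Mul1,r2:-3,r3:Add2,r4:Add1
c11: CDB Add1=8 | r0:5,r1:Mul1,r2:-3,r3:Add2,r4:8
c12: CDB Add2=-16 | r0:5,r1:Mul1,r2:-3,r3:-16,r4:8
c13: CDB Mul1=-15 | r0:5,r1:-15,r2:-3,r3:-16,r4:8

STATUS = VALUE -16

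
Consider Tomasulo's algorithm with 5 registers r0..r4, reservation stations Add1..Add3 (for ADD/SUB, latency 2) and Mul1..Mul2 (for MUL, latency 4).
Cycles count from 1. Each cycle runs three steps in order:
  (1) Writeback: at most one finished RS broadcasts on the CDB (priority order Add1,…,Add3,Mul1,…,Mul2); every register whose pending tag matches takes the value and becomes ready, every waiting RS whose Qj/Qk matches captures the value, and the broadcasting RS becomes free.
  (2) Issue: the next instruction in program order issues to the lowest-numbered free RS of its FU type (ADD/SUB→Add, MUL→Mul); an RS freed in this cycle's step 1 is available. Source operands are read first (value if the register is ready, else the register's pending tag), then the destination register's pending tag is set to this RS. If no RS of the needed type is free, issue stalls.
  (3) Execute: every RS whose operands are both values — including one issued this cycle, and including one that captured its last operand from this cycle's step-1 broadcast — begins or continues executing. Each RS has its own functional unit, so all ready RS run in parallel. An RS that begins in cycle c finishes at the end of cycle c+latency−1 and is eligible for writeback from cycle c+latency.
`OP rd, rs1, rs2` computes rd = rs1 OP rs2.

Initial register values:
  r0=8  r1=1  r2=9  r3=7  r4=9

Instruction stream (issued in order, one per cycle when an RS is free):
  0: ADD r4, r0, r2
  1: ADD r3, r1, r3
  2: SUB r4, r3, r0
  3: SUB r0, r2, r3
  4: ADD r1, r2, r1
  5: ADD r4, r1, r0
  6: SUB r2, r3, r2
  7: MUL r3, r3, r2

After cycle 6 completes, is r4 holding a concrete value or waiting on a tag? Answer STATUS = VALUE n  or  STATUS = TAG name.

cycle 1: issue ADD r4<-Add1 // r0:8,r1:1,r2:9,r3:7,r4:Add1
cycle 2: issue ADD r3<-Add2 // r0:8,r1:1,r2:9,r3:Add2,r4:Add1
cycle 3: CDB Add1=17; issue SUB r4<-Add1 // r0:8,r1:1,r2:9,r3:Add2,r4:Add1
cycle 4: CDB Add2=8; issue SUB r0<-Add2 // r0:Add2,r1:1,r2:9,r3:8,r4:Add1
cycle 5: issue ADD r1<-Add3 // r0:Add2,r1:Add3,r2:9,r3:8,r4:Add1
cycle 6: CDB Add1=0; issue ADD r4<-Add1 // r0:Add2,r1:Add3,r2:9,r3:8,r4:Add1

STATUS = TAG Add1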